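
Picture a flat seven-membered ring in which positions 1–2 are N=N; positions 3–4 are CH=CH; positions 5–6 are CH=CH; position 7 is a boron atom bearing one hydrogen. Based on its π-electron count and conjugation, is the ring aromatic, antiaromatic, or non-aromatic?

The p orbitals form a continuous loop: the double-bond atoms are sp², each contributing one p electron; each sp² =N– keeps its lone pair in-plane and puts one electron into the π system; the boron has an empty p orbital. The ring is fully conjugated.
Counting π electrons: 3 × 2 = 6 from the double-bond units + 0 from the BH atom = 6.
That gives a 4n+2 count (6, n = 1).

Aromatic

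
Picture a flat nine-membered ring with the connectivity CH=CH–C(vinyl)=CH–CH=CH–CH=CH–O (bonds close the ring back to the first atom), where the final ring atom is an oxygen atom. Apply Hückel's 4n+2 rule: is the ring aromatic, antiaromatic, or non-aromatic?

Aromatic

Check conjugation: each doubly-bonded ring atom is sp² with one p-orbital electron; the oxygen donates one lone pair from its p orbital — every position has a p orbital, so the cyclic π system is continuous.
Tallying contributions gives 4 × 2 = 8 from the double-bond units + 2 from the O atom = 10.
That gives a 4n+2 count (10, n = 2).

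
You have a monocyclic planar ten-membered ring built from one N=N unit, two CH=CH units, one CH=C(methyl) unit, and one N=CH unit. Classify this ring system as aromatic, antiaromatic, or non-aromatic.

Aromatic

Every ring atom contributes a p orbital perpendicular to the ring (every atom in a ring double bond is sp² and brings one electron to the p orbital; each sp² =N– keeps its lone pair in-plane and puts one electron into the π system), so the π system is cyclic and fully conjugated.
π-electron count: 5 × 2 = 10 from the 5 double-bond units.
Since 10 = 4·2 + 2, the ring meets the 4n+2 criterion.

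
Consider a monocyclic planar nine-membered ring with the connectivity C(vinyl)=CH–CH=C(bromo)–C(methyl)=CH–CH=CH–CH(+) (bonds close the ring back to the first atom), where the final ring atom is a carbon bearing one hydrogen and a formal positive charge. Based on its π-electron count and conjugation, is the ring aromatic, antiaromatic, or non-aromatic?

Every ring atom contributes a p orbital perpendicular to the ring (every atom in a ring double bond is sp² and brings one electron to the p orbital; the carbocation has an empty p orbital), so the π system is cyclic and fully conjugated.
Adding the contributions, 4 × 2 = 8 from the double-bond units + 0 from the CH(+) atom = 8.
With 8 = 4·2 π electrons, Hückel's rule classifies the planar ring as antiaromatic.

Antiaromatic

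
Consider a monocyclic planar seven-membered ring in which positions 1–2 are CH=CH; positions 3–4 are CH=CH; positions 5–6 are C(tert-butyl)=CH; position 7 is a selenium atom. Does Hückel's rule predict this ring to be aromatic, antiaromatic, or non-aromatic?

Antiaromatic

Every ring atom contributes a p orbital perpendicular to the ring (each doubly-bonded ring atom is sp² with one p-orbital electron; the selenium donates one lone pair from its p orbital), so the π system is cyclic and fully conjugated.
Tallying contributions gives 3 × 2 = 6 from the double-bond units + 2 from the Se atom = 8.
With 8 = 4·2 π electrons, Hückel's rule classifies the planar ring as antiaromatic.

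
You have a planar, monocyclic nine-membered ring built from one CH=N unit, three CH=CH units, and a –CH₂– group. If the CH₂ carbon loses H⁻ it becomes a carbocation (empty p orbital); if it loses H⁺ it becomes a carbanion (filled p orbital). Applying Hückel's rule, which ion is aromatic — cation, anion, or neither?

Once that carbon is sp², every ring atom has a p orbital and both ions are fully conjugated.
Cation: 4 × 2 + 0 = 8 π electrons → 4(2), antiaromatic.
Anion: 4 × 2 + 2 = 10 π electrons → 4(2)+2, aromatic.

The anion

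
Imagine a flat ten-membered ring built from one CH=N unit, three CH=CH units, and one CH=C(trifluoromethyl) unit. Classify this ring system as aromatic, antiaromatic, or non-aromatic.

Aromatic

Every ring atom contributes a p orbital perpendicular to the ring (every atom in a ring double bond is sp² and brings one electron to the p orbital; each =N– nitrogen is pyridine-type (lone pair in the sp² plane, one electron in the p orbital)), so the π system is cyclic and fully conjugated.
Counting π electrons: 5 × 2 = 10 from the 5 double-bond units.
Since 10 = 4·2 + 2, the ring meets the 4n+2 criterion.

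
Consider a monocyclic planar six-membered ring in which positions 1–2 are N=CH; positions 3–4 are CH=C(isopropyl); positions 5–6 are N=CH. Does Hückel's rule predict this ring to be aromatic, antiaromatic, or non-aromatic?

Every ring atom contributes a p orbital perpendicular to the ring (the double-bond atoms are sp², each contributing one p electron; the doubly-bonded nitrogens are pyridine-type — their lone pairs lie in the ring plane, leaving one electron in the p orbital), so the π system is cyclic and fully conjugated.
Counting π electrons: 3 × 2 = 6 from the 3 double-bond units.
With 6 π electrons (n = 1), the Hückel 4n+2 condition holds.

Aromatic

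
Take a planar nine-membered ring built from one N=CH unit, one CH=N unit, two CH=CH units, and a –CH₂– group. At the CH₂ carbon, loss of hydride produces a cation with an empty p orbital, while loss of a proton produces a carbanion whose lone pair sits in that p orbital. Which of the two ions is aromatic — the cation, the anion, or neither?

The anion

In both ions every ring atom is sp² and contributes a p orbital, so both rings are fully conjugated.
Cation: 4 × 2 + 0 = 8 π electrons → 4(2), antiaromatic.
Anion: 4 × 2 + 2 = 10 π electrons → 4(2)+2, aromatic.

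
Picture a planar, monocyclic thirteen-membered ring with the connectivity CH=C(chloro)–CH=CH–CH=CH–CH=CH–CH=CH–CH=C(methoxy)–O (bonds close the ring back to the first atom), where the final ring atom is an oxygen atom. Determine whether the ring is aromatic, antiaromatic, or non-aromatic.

All ring atoms are sp² and supply a p orbital to the ring (each doubly-bonded ring atom is sp² with one p-orbital electron; the oxygen donates one lone pair from its p orbital); the conjugation is uninterrupted.
Tallying contributions gives 6 × 2 = 12 from the double-bond units + 2 from the O atom = 14.
That gives a 4n+2 count (14, n = 3).

Aromatic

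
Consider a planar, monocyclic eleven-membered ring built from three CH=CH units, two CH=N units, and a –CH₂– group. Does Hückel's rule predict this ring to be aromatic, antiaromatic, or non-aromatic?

At the CH2 position, the tetrahedral CH₂ carbon is sp³ and has no p orbital in the ring π system; the ring's p-orbital overlap is broken there.
Hückel's rule only applies to fully conjugated rings, so this one is simply non-aromatic.

Non-aromatic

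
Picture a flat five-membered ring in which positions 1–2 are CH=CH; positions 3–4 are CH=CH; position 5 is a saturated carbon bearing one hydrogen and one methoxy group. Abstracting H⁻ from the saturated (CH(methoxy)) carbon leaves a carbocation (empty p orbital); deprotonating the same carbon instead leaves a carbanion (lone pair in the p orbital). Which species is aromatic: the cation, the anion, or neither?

The anion

Once that carbon is sp², every ring atom has a p orbital and both ions are fully conjugated.
Cation: 2 × 2 + 0 = 4 π electrons → 4(1), antiaromatic.
Anion: 2 × 2 + 2 = 6 π electrons → 4(1)+2, aromatic.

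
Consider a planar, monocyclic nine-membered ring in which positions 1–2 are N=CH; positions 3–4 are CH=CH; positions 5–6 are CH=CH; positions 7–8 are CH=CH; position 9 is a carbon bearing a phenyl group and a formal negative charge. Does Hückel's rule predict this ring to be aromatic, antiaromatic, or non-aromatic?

Check conjugation: every atom in a ring double bond is sp² and brings one electron to the p orbital; the doubly-bonded nitrogens are pyridine-type — their lone pairs lie in the ring plane, leaving one electron in the p orbital; the carbanion's lone pair occupies the p orbital — every position has a p orbital, so the cyclic π system is continuous.
π-electron count: 4 × 2 = 8 from the double-bond units + 2 from the C(phenyl)(-) atom = 10.
That gives a 4n+2 count (10, n = 2).

Aromatic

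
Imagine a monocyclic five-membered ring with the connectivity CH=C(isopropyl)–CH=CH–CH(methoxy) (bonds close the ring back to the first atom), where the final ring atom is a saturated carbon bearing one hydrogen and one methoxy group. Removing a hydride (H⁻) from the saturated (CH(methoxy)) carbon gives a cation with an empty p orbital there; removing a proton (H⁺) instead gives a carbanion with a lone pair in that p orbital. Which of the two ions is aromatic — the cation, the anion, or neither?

The anion

In either ion the ring is fully conjugated: every atom, including the new sp² carbon, supplies a p orbital.
Cation: 2 × 2 + 0 = 4 π electrons → 4(1), antiaromatic.
Anion: 2 × 2 + 2 = 6 π electrons → 4(1)+2, aromatic.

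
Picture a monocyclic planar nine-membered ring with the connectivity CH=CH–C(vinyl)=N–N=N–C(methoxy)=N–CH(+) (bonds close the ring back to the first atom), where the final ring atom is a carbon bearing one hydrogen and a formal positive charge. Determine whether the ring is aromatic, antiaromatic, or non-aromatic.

Antiaromatic

The p orbitals form a continuous loop: every atom in a ring double bond is sp² and brings one electron to the p orbital; each sp² =N– keeps its lone pair in-plane and puts one electron into the π system; the carbocation has an empty p orbital. The ring is fully conjugated.
Adding the contributions, 4 × 2 = 8 from the double-bond units + 0 from the CH(+) atom = 8.
8 is a 4n count (n = 2), so the planar conjugated ring is antiaromatic.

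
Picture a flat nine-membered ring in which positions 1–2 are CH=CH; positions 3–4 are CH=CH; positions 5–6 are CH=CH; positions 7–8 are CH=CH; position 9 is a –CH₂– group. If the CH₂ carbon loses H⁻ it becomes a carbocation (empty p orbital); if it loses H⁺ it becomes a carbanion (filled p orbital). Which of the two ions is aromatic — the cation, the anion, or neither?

The anion

In either ion the ring is fully conjugated: every atom, including the new sp² carbon, supplies a p orbital.
Cation: 4 × 2 + 0 = 8 π electrons → 4(2), antiaromatic.
Anion: 4 × 2 + 2 = 10 π electrons → 4(2)+2, aromatic.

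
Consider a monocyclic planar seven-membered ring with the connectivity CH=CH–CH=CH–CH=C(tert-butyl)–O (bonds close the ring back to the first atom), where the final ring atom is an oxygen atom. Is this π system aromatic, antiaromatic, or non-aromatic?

The p orbitals form a continuous loop: every atom in a ring double bond is sp² and brings one electron to the p orbital; the oxygen donates one lone pair from its p orbital. The ring is fully conjugated.
Adding the contributions, 3 × 2 = 6 from the double-bond units + 2 from the O atom = 8.
8 = 4(2); a planar, fully conjugated 4n system is antiaromatic.

Antiaromatic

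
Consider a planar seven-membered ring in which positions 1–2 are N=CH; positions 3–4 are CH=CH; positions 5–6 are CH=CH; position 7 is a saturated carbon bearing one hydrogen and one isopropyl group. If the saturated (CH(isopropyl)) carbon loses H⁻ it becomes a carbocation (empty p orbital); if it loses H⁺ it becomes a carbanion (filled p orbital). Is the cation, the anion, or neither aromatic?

Both ions have a continuous loop of p orbitals — each ring atom is sp².
Cation: 3 × 2 + 0 = 6 π electrons → 4(1)+2, aromatic.
Anion: 3 × 2 + 2 = 8 π electrons → 4(2), antiaromatic.

The cation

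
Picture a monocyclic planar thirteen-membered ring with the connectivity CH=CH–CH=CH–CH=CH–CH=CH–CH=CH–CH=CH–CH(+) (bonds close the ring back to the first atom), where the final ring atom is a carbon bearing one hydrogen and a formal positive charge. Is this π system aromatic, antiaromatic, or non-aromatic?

Antiaromatic

Check conjugation: each doubly-bonded ring atom is sp² with one p-orbital electron; the carbocation has an empty p orbital — every position has a p orbital, so the cyclic π system is continuous.
π-electron count: 6 × 2 = 12 from the double-bond units + 0 from the CH(+) atom = 12.
12 = 4(3); a planar, fully conjugated 4n system is antiaromatic.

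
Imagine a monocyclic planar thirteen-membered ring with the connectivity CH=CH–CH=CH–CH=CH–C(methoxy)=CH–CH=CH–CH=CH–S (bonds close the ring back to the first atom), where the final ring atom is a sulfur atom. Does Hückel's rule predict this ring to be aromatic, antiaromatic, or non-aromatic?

Check conjugation: each doubly-bonded ring atom is sp² with one p-orbital electron; the sulfur donates one lone pair from its p orbital — every position has a p orbital, so the cyclic π system is continuous.
Tallying contributions gives 6 × 2 = 12 from the double-bond units + 2 from the S atom = 14.
Since 14 = 4·3 + 2, the ring meets the 4n+2 criterion.

Aromatic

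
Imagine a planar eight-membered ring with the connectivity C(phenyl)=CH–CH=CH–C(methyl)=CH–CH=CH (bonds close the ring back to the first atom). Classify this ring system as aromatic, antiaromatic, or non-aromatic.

Antiaromatic

Every ring atom contributes a p orbital perpendicular to the ring (the double-bond atoms are sp², each contributing one p electron), so the π system is cyclic and fully conjugated.
Counting π electrons: 4 × 2 = 8 from the 4 double-bond units.
8 is a 4n count (n = 2), so the planar conjugated ring is antiaromatic.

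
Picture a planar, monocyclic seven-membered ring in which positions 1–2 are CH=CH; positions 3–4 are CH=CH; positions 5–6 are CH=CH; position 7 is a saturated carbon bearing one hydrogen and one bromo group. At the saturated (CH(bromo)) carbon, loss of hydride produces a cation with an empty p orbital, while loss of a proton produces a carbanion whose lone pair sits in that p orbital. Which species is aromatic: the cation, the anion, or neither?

In either ion the ring is fully conjugated: every atom, including the new sp² carbon, supplies a p orbital.
Cation: 3 × 2 + 0 = 6 π electrons → 4(1)+2, aromatic.
Anion: 3 × 2 + 2 = 8 π electrons → 4(2), antiaromatic.

The cation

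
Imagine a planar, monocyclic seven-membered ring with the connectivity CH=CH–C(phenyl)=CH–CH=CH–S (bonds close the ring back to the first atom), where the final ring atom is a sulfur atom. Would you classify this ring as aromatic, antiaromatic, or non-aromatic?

Antiaromatic

Every ring atom contributes a p orbital perpendicular to the ring (every atom in a ring double bond is sp² and brings one electron to the p orbital; the sulfur donates one lone pair from its p orbital), so the π system is cyclic and fully conjugated.
Adding the contributions, 3 × 2 = 6 from the double-bond units + 2 from the S atom = 8.
8 is a 4n count (n = 2), so the planar conjugated ring is antiaromatic.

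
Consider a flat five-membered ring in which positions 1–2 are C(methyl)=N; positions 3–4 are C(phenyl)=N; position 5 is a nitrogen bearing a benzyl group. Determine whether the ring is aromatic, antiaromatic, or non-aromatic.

Every ring atom contributes a p orbital perpendicular to the ring (every atom in a ring double bond is sp² and brings one electron to the p orbital; each sp² =N– keeps its lone pair in-plane and puts one electron into the π system; the pyrrole-type nitrogen donates its lone pair from the p orbital), so the π system is cyclic and fully conjugated.
Counting π electrons: 2 × 2 = 4 from the double-bond units + 2 from the N(benzyl) atom = 6.
6 = 4(1) + 2, which satisfies Hückel's 4n+2 rule.

Aromatic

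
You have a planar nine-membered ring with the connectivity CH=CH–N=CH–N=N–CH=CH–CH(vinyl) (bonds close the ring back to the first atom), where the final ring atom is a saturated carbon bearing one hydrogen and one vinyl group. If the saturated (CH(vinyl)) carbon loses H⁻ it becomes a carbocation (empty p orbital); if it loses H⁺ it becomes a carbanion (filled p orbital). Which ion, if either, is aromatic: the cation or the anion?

The anion

In either ion the ring is fully conjugated: every atom, including the new sp² carbon, supplies a p orbital.
Cation: 4 × 2 + 0 = 8 π electrons → 4(2), antiaromatic.
Anion: 4 × 2 + 2 = 10 π electrons → 4(2)+2, aromatic.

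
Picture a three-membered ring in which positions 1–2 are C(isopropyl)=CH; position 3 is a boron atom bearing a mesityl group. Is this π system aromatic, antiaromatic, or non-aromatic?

The p orbitals form a continuous loop: the double-bond atoms are sp², each contributing one p electron; the boron has an empty p orbital. The ring is fully conjugated.
π-electron count: 1 × 2 = 2 from the double-bond unit + 0 from the B(mesityl) atom = 2.
2 = 4(0) + 2, which satisfies Hückel's 4n+2 rule.

Aromatic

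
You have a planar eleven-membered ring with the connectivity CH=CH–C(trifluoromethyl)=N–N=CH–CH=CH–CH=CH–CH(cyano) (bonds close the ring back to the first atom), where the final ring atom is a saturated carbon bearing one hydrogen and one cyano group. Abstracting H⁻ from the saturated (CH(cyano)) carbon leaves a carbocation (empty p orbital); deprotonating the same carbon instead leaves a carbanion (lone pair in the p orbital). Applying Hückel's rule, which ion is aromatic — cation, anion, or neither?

The cation

In both ions every ring atom is sp² and contributes a p orbital, so both rings are fully conjugated.
Cation: 5 × 2 + 0 = 10 π electrons → 4(2)+2, aromatic.
Anion: 5 × 2 + 2 = 12 π electrons → 4(3), antiaromatic.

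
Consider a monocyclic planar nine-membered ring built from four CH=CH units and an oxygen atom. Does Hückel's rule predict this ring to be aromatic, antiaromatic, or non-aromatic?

Every ring atom contributes a p orbital perpendicular to the ring (every atom in a ring double bond is sp² and brings one electron to the p orbital; the oxygen donates one lone pair from its p orbital), so the π system is cyclic and fully conjugated.
Tallying contributions gives 4 × 2 = 8 from the double-bond units + 2 from the O atom = 10.
10 = 4(2) + 2, which satisfies Hückel's 4n+2 rule.

Aromatic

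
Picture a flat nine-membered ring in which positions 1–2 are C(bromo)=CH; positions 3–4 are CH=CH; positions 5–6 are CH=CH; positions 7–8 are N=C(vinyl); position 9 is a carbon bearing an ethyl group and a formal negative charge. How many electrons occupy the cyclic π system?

Check conjugation: the double-bond atoms are sp², each contributing one p electron; each sp² =N– keeps its lone pair in-plane and puts one electron into the π system; the carbanion's lone pair occupies the p orbital — every position has a p orbital, so the cyclic π system is continuous.
Adding the contributions, 4 × 2 = 8 from the double-bond units + 2 from the C(ethyl)(-) atom = 10.

10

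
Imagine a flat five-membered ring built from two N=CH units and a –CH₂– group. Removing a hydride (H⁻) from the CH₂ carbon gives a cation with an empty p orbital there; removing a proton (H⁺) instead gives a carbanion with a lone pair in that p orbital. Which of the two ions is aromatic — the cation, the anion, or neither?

In either ion the ring is fully conjugated: every atom, including the new sp² carbon, supplies a p orbital.
Cation: 2 × 2 + 0 = 4 π electrons → 4(1), antiaromatic.
Anion: 2 × 2 + 2 = 6 π electrons → 4(1)+2, aromatic.

The anion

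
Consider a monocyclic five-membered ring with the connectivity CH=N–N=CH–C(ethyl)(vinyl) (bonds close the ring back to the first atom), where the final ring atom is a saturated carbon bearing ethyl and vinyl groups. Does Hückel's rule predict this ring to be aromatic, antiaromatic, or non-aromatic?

At the C(ethyl)(vinyl) position, that saturated carbon is sp³ and has no p orbital in the ring π system; the ring's p-orbital overlap is broken there.
A ring that is not fully conjugated cannot be aromatic or antiaromatic regardless of its π-electron count.

Non-aromatic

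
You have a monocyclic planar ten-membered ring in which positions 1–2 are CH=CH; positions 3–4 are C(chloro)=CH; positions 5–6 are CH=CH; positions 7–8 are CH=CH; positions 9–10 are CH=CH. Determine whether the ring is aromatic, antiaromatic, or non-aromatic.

Every ring atom contributes a p orbital perpendicular to the ring (each doubly-bonded ring atom is sp² with one p-orbital electron), so the π system is cyclic and fully conjugated.
Counting π electrons: 5 × 2 = 10 from the 5 double-bond units.
With 10 π electrons (n = 2), the Hückel 4n+2 condition holds.

Aromatic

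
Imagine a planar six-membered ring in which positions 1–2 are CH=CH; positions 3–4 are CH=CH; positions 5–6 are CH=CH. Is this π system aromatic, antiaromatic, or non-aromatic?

Every ring atom contributes a p orbital perpendicular to the ring (every atom in a ring double bond is sp² and brings one electron to the p orbital), so the π system is cyclic and fully conjugated.
Counting π electrons: 3 × 2 = 6 from the 3 double-bond units.
With 6 π electrons (n = 1), the Hückel 4n+2 condition holds.

Aromatic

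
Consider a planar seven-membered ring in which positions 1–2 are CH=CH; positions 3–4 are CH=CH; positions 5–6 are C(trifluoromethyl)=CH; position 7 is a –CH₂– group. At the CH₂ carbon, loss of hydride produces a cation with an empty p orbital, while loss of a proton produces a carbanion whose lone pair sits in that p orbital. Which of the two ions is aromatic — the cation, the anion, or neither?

In both ions every ring atom is sp² and contributes a p orbital, so both rings are fully conjugated.
Cation: 3 × 2 + 0 = 6 π electrons → 4(1)+2, aromatic.
Anion: 3 × 2 + 2 = 8 π electrons → 4(2), antiaromatic.

The cation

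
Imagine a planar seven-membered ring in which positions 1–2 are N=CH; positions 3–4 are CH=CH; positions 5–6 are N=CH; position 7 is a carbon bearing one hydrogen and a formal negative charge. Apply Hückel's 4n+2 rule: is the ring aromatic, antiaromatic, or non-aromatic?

All ring atoms are sp² and supply a p orbital to the ring (every atom in a ring double bond is sp² and brings one electron to the p orbital; each =N– nitrogen is pyridine-type (lone pair in the sp² plane, one electron in the p orbital); the carbanion's lone pair occupies the p orbital); the conjugation is uninterrupted.
Adding the contributions, 3 × 2 = 6 from the double-bond units + 2 from the CH(-) atom = 8.
With 8 = 4·2 π electrons, Hückel's rule classifies the planar ring as antiaromatic.

Antiaromatic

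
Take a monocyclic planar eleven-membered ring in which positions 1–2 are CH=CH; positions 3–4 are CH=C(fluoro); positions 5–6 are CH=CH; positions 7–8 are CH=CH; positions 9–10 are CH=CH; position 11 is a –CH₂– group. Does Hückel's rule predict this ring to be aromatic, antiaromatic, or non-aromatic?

The CH2 position has four σ bonds — the tetrahedral CH₂ carbon is sp³ and has no p orbital in the ring π system — so the cyclic conjugation is interrupted.
Hückel's rule only applies to fully conjugated rings, so this one is simply non-aromatic.

Non-aromatic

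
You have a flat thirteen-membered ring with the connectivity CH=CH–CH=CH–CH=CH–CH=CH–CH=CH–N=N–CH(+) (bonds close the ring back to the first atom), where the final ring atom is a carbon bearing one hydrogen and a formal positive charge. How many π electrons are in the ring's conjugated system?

All ring atoms are sp² and supply a p orbital to the ring (each doubly-bonded ring atom is sp² with one p-orbital electron; the doubly-bonded nitrogens are pyridine-type — their lone pairs lie in the ring plane, leaving one electron in the p orbital; the carbocation has an empty p orbital); the conjugation is uninterrupted.
Tallying contributions gives 6 × 2 = 12 from the double-bond units + 0 from the CH(+) atom = 12.

12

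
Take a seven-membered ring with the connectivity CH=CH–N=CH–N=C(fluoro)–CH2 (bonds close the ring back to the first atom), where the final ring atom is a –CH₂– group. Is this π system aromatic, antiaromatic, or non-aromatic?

At the CH2 position, the tetrahedral CH₂ carbon is sp³ and has no p orbital in the ring π system; the ring's p-orbital overlap is broken there.
Without a continuous loop of overlapping p orbitals the Hückel electron count never comes into play.

Non-aromatic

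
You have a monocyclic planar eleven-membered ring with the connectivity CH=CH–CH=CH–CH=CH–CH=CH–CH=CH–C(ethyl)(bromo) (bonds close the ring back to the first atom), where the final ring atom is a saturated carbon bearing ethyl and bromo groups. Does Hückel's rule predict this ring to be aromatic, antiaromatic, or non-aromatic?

Non-aromatic

Because that saturated carbon is sp³ and has no p orbital in the ring π system at the C(ethyl)(bromo) position, the π system cannot extend all the way around the ring.
Without a continuous loop of overlapping p orbitals the Hückel electron count never comes into play.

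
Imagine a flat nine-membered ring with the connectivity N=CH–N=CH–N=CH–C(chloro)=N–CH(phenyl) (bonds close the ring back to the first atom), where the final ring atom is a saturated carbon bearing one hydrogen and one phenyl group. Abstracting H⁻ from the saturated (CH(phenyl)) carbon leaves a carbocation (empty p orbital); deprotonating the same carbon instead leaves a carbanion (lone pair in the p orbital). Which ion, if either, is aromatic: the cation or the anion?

The anion

Once that carbon is sp², every ring atom has a p orbital and both ions are fully conjugated.
Cation: 4 × 2 + 0 = 8 π electrons → 4(2), antiaromatic.
Anion: 4 × 2 + 2 = 10 π electrons → 4(2)+2, aromatic.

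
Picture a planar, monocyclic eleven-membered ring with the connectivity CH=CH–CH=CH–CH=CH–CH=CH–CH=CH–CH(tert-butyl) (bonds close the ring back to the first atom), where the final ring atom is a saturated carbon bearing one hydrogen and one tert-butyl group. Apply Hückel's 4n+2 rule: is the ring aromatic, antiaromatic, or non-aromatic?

The CH(tert-butyl) position has four σ bonds — that saturated carbon is sp³ and has no p orbital in the ring π system — so the cyclic conjugation is interrupted.
Broken conjugation rules out both aromaticity and antiaromaticity.

Non-aromatic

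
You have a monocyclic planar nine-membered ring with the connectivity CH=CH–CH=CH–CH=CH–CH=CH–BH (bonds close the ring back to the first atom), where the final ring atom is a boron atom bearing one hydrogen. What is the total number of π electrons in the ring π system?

8

Every ring atom contributes a p orbital perpendicular to the ring (each doubly-bonded ring atom is sp² with one p-orbital electron; the boron has an empty p orbital), so the π system is cyclic and fully conjugated.
Tallying contributions gives 4 × 2 = 8 from the double-bond units + 0 from the BH atom = 8.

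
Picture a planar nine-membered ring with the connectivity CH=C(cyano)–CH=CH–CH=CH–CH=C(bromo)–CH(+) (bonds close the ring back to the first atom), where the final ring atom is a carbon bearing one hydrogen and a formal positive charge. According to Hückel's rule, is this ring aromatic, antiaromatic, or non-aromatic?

Check conjugation: the double-bond atoms are sp², each contributing one p electron; the carbocation has an empty p orbital — every position has a p orbital, so the cyclic π system is continuous.
Counting π electrons: 4 × 2 = 8 from the double-bond units + 0 from the CH(+) atom = 8.
With 8 = 4·2 π electrons, Hückel's rule classifies the planar ring as antiaromatic.

Antiaromatic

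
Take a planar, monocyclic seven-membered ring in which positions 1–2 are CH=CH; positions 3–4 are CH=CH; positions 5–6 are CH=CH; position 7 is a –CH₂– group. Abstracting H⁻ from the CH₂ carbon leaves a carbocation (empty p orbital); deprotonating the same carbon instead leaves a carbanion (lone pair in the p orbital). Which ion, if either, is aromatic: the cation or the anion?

In either ion the ring is fully conjugated: every atom, including the new sp² carbon, supplies a p orbital.
Cation: 3 × 2 + 0 = 6 π electrons → 4(1)+2, aromatic.
Anion: 3 × 2 + 2 = 8 π electrons → 4(2), antiaromatic.

The cation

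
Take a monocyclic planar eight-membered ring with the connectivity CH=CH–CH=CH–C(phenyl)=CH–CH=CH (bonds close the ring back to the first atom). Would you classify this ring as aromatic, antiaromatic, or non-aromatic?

Check conjugation: the double-bond atoms are sp², each contributing one p electron — every position has a p orbital, so the cyclic π system is continuous.
Counting π electrons: 4 × 2 = 8 from the 4 double-bond units.
With 8 = 4·2 π electrons, Hückel's rule classifies the planar ring as antiaromatic.

Antiaromatic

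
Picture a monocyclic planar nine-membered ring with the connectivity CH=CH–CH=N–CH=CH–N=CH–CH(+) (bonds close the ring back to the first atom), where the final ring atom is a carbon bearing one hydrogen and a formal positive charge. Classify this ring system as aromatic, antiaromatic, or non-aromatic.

Antiaromatic

All ring atoms are sp² and supply a p orbital to the ring (every atom in a ring double bond is sp² and brings one electron to the p orbital; each =N– nitrogen is pyridine-type (lone pair in the sp² plane, one electron in the p orbital); the carbocation has an empty p orbital); the conjugation is uninterrupted.
Tallying contributions gives 4 × 2 = 8 from the double-bond units + 0 from the CH(+) atom = 8.
8 = 4(2); a planar, fully conjugated 4n system is antiaromatic.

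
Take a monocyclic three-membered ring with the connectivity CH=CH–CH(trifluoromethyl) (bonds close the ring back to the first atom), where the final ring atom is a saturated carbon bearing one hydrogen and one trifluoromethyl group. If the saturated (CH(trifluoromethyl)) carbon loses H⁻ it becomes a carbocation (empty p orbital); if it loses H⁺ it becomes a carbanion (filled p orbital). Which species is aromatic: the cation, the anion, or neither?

The cation

Both ions have a continuous loop of p orbitals — each ring atom is sp².
Cation: 1 × 2 + 0 = 2 π electrons → 4(0)+2, aromatic.
Anion: 1 × 2 + 2 = 4 π electrons → 4(1), antiaromatic.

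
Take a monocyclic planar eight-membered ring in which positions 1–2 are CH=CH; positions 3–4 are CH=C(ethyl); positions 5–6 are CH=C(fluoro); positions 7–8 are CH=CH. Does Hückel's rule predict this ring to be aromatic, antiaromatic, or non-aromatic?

Every ring atom contributes a p orbital perpendicular to the ring (every atom in a ring double bond is sp² and brings one electron to the p orbital), so the π system is cyclic and fully conjugated.
π-electron count: 4 × 2 = 8 from the 4 double-bond units.
8 is a 4n count (n = 2), so the planar conjugated ring is antiaromatic.

Antiaromatic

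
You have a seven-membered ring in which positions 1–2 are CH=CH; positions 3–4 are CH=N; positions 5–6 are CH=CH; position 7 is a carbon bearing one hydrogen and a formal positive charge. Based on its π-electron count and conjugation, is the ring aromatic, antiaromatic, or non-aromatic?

Check conjugation: every atom in a ring double bond is sp² and brings one electron to the p orbital; the doubly-bonded nitrogens are pyridine-type — their lone pairs lie in the ring plane, leaving one electron in the p orbital; the carbocation has an empty p orbital — every position has a p orbital, so the cyclic π system is continuous.
π-electron count: 3 × 2 = 6 from the double-bond units + 0 from the CH(+) atom = 6.
Since 6 = 4·1 + 2, the ring meets the 4n+2 criterion.

Aromatic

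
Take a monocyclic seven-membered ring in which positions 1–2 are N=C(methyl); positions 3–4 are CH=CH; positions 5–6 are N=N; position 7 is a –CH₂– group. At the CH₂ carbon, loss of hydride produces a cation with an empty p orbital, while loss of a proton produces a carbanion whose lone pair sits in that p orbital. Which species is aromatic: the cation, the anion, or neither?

Both ions have a continuous loop of p orbitals — each ring atom is sp².
Cation: 3 × 2 + 0 = 6 π electrons → 4(1)+2, aromatic.
Anion: 3 × 2 + 2 = 8 π electrons → 4(2), antiaromatic.

The cation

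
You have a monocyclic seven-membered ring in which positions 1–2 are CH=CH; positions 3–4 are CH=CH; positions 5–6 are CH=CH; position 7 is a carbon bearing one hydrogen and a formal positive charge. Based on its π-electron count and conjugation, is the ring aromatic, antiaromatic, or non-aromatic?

Aromatic

The p orbitals form a continuous loop: every atom in a ring double bond is sp² and brings one electron to the p orbital; the carbocation has an empty p orbital. The ring is fully conjugated.
π-electron count: 3 × 2 = 6 from the double-bond units + 0 from the CH(+) atom = 6.
6 = 4(1) + 2, which satisfies Hückel's 4n+2 rule.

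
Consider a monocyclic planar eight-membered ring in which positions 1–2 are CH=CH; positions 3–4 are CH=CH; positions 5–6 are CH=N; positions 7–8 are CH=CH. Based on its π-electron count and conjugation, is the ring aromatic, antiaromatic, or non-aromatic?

Antiaromatic

The p orbitals form a continuous loop: each doubly-bonded ring atom is sp² with one p-orbital electron; each =N– nitrogen is pyridine-type (lone pair in the sp² plane, one electron in the p orbital). The ring is fully conjugated.
π-electron count: 4 × 2 = 8 from the 4 double-bond units.
A 4n π count (8, n = 2) in a planar conjugated ring means antiaromatic.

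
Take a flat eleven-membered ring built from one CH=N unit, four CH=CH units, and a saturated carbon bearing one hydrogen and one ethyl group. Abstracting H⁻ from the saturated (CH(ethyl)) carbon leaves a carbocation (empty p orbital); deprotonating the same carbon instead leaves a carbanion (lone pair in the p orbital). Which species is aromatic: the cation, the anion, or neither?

In either ion the ring is fully conjugated: every atom, including the new sp² carbon, supplies a p orbital.
Cation: 5 × 2 + 0 = 10 π electrons → 4(2)+2, aromatic.
Anion: 5 × 2 + 2 = 12 π electrons → 4(3), antiaromatic.

The cation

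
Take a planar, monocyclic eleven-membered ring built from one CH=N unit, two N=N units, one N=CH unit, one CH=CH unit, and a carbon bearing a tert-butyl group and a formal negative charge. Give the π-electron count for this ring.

12

Every ring atom contributes a p orbital perpendicular to the ring (each doubly-bonded ring atom is sp² with one p-orbital electron; the doubly-bonded nitrogens are pyridine-type — their lone pairs lie in the ring plane, leaving one electron in the p orbital; the carbanion's lone pair occupies the p orbital), so the π system is cyclic and fully conjugated.
π-electron count: 5 × 2 = 10 from the double-bond units + 2 from the C(tert-butyl)(-) atom = 12.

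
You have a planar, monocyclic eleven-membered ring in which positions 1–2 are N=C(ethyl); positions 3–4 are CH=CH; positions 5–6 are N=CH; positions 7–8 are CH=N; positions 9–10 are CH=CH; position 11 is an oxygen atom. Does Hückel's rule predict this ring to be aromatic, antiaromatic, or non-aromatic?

Antiaromatic

All ring atoms are sp² and supply a p orbital to the ring (each doubly-bonded ring atom is sp² with one p-orbital electron; each sp² =N– keeps its lone pair in-plane and puts one electron into the π system; the oxygen donates one lone pair from its p orbital); the conjugation is uninterrupted.
Tallying contributions gives 5 × 2 = 10 from the double-bond units + 2 from the O atom = 12.
With 12 = 4·3 π electrons, Hückel's rule classifies the planar ring as antiaromatic.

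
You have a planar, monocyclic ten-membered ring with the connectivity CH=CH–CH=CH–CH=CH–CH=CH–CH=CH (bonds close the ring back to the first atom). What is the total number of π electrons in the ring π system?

10

Every ring atom contributes a p orbital perpendicular to the ring (each doubly-bonded ring atom is sp² with one p-orbital electron), so the π system is cyclic and fully conjugated.
Adding the contributions, 5 × 2 = 10 from the 5 double-bond units.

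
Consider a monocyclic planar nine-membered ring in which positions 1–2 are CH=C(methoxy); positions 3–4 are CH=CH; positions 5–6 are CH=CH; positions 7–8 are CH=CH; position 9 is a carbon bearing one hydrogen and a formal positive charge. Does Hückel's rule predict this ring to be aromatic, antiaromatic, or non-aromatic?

All ring atoms are sp² and supply a p orbital to the ring (every atom in a ring double bond is sp² and brings one electron to the p orbital; the carbocation has an empty p orbital); the conjugation is uninterrupted.
Counting π electrons: 4 × 2 = 8 from the double-bond units + 0 from the CH(+) atom = 8.
8 = 4(2); a planar, fully conjugated 4n system is antiaromatic.

Antiaromatic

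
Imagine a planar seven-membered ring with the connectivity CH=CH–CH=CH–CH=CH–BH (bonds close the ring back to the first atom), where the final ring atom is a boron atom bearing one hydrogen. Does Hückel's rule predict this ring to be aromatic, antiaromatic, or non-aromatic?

All ring atoms are sp² and supply a p orbital to the ring (each doubly-bonded ring atom is sp² with one p-orbital electron; the boron has an empty p orbital); the conjugation is uninterrupted.
Adding the contributions, 3 × 2 = 6 from the double-bond units + 0 from the BH atom = 6.
That gives a 4n+2 count (6, n = 1).

Aromatic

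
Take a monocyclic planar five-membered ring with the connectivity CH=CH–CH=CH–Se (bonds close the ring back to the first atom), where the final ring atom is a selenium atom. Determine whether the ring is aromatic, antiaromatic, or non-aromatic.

Aromatic

The p orbitals form a continuous loop: every atom in a ring double bond is sp² and brings one electron to the p orbital; the selenium donates one lone pair from its p orbital. The ring is fully conjugated.
Adding the contributions, 2 × 2 = 4 from the double-bond units + 2 from the Se atom = 6.
With 6 π electrons (n = 1), the Hückel 4n+2 condition holds.
(This ring is selenophene.)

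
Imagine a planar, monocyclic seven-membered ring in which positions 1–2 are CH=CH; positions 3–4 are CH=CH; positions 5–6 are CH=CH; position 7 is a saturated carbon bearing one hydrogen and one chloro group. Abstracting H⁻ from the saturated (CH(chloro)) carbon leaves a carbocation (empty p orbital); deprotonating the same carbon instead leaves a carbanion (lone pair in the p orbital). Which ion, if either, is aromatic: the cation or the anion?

In either ion the ring is fully conjugated: every atom, including the new sp² carbon, supplies a p orbital.
Cation: 3 × 2 + 0 = 6 π electrons → 4(1)+2, aromatic.
Anion: 3 × 2 + 2 = 8 π electrons → 4(2), antiaromatic.

The cation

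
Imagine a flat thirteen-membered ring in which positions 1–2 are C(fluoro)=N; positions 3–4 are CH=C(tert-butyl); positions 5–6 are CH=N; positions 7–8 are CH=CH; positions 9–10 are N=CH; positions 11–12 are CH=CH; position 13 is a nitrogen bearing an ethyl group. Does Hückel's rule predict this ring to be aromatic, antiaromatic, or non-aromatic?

Check conjugation: each doubly-bonded ring atom is sp² with one p-orbital electron; each sp² =N– keeps its lone pair in-plane and puts one electron into the π system; the pyrrole-type nitrogen donates its lone pair from the p orbital — every position has a p orbital, so the cyclic π system is continuous.
Tallying contributions gives 6 × 2 = 12 from the double-bond units + 2 from the N(ethyl) atom = 14.
14 = 4(3) + 2, which satisfies Hückel's 4n+2 rule.

Aromatic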